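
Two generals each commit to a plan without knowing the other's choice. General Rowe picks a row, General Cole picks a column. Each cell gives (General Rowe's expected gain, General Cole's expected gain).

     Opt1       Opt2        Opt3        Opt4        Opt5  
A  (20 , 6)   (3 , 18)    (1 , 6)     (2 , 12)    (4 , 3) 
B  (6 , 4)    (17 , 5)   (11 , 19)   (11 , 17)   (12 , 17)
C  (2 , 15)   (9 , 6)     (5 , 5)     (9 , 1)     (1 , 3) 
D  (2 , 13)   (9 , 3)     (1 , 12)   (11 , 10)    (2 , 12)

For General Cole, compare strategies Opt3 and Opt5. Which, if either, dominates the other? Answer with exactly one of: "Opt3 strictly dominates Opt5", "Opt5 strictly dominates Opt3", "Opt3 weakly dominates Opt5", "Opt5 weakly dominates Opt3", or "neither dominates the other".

Opt3 weakly dominates Opt5

Compare Opt3 to Opt5 across each opponent action: A: 6>3, B: 19>17, C: 5>3, D: 12=12.
Opt3 is at least as good everywhere and strictly better somewhere (tied only at D), so Opt3 weakly but not strictly dominates Opt5.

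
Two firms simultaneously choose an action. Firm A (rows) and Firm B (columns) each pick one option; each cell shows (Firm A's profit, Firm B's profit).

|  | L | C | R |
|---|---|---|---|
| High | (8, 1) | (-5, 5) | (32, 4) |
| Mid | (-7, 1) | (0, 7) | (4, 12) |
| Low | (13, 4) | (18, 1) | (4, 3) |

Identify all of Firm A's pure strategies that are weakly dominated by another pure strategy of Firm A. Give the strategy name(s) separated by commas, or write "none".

Mid

Nothing dominates High: Mid at L (8>-7); Low at R (32>4).
Low weakly dominates Mid — L: 13>-7, C: 18>0, R: 4=4.
Low is not dominated — it holds its own against High at L (13>8); Mid at L (13>-7).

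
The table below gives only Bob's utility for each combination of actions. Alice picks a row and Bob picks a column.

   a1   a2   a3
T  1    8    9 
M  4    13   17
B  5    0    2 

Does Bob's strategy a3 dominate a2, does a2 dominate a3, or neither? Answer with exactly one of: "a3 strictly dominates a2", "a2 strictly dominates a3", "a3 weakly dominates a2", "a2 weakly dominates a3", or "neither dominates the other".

a3's payoffs vs a2's, by Alice's action — T: 9>8, M: 17>13, B: 2>0.
Every comparison favours a3, so a3 strictly dominates a2.

a3 strictly dominates a2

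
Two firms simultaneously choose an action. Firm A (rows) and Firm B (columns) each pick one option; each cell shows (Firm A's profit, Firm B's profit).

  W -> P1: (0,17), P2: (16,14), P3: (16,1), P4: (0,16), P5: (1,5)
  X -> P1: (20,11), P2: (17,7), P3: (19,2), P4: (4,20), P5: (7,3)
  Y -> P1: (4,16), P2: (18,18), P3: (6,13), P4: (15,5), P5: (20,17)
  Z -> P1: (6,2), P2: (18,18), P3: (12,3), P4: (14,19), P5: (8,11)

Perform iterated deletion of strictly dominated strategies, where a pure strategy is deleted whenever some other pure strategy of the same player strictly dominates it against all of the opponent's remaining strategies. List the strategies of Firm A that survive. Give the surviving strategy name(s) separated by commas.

Row W is eliminated: X beats it against every remaining column (P1: 20>0, P2: 17>16, P3: 19>16, P4: 4>0, P5: 7>1).
Firm B's strategy P3 is strictly dominated by P2 (X: 7>2, Y: 18>13, Z: 18>3) and is removed.
Firm B's strategy P5 is strictly dominated by P2 (X: 7>3, Y: 18>17, Z: 18>11) and is removed.
Among the remaining strategies, none is strictly dominated by another pure strategy of the same player, so the elimination stops.
Surviving strategies — Firm A: {X, Y, Z}; Firm B: {P1, P2, P4}.

X, Y, Z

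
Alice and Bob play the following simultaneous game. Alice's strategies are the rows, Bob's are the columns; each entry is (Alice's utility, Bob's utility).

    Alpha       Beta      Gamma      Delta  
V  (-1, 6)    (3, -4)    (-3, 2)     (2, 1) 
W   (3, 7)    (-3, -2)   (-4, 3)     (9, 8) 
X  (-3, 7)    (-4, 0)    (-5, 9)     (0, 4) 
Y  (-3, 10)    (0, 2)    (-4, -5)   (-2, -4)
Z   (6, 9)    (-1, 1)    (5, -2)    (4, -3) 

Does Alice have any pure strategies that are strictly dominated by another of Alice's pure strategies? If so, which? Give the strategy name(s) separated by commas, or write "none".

X, Y

Nothing dominates V: W at Beta (3>-3); X at Alpha (-1>-3); Y at Alpha (-1>-3); Z at Beta (3>-1).
Nothing dominates W: V at Alpha (3>-1); X at Alpha (3>-3); Y at Alpha (3>-3); Z at Delta (9>4).
V strictly dominates X — Alpha: -1>-3, Beta: 3>-4, Gamma: -3>-5, Delta: 2>0.
Y is strictly dominated by V (Alpha: -1>-3, Beta: 3>0, Gamma: -3>-4, Delta: 2>-2).
Z is not dominated — it holds its own against V at Alpha (6>-1); W at Alpha (6>3); X at Alpha (6>-3); Y at Alpha (6>-3).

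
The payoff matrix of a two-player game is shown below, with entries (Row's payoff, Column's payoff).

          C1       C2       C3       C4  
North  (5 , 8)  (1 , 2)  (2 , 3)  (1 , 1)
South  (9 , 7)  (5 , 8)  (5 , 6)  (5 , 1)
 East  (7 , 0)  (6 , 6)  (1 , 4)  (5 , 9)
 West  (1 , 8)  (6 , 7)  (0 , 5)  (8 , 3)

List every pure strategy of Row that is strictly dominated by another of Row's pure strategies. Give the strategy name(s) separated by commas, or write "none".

North

South strictly dominates North — C1: 9>5, C2: 5>1, C3: 5>2, C4: 5>1.
Nothing dominates South: North at C1 (9>5); East at C1 (9>7); West at C1 (9>1).
Nothing dominates East: North at C1 (7>5); South at C2 (6>5); West at C1 (7>1).
Nothing dominates West: North at C2 (6>1); South at C2 (6>5); East at C2 (6=6).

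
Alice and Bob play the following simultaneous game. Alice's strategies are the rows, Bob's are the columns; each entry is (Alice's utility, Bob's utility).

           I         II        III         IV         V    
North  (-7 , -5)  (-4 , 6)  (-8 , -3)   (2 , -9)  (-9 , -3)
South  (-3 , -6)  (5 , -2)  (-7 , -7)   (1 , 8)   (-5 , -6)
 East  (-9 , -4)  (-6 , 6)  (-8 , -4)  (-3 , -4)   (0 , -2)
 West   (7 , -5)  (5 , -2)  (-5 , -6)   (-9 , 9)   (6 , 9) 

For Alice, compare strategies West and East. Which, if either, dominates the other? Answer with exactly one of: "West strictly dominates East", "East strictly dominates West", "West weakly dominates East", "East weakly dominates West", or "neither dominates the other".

Compare West to East across each choice by Bob: I: 7>-9, II: 5>-6, III: -5>-8, IV: -9<-3, V: 6>0.
West does better at I, II, III, V but worse at IV; neither strategy dominates the other.

neither dominates the other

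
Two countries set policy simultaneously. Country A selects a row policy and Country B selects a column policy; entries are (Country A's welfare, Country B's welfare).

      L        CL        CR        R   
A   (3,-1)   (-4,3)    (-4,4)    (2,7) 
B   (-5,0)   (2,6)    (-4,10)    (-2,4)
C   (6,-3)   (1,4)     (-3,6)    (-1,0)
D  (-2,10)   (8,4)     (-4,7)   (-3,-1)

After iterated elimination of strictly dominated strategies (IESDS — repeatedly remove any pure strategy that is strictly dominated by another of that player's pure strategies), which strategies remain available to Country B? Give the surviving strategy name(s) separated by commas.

CR, R

Country B's strategy CL is strictly dominated by CR (A: 4>3, B: 10>6, C: 6>4, D: 7>4) and is removed.
For Country A, C strictly dominates B on the remaining columns (L: 6>-5, CR: -3>-4, R: -1>-2); eliminate B.
Country A's strategy D is strictly dominated by C (L: 6>-2, CR: -3>-4, R: -1>-3) and is removed.
For Country B, CR strictly dominates L on the remaining rows (A: 4>-1, C: 6>-3); eliminate L.
Among the remaining strategies, none is strictly dominated by another pure strategy of the same player, so the elimination stops.
Surviving strategies — Country A: {A, C}; Country B: {CR, R}.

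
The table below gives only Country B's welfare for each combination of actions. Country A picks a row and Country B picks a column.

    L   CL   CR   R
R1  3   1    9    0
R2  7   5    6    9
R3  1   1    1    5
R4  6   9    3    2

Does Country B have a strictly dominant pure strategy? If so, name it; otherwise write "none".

L fails to dominate CL at R3 (1=1).
CL fails to dominate L at R1 (1<3).
CR fails to dominate L at R2 (6<7).
R fails to dominate L at R1 (0<3).
No single strategy dominates all the others.

none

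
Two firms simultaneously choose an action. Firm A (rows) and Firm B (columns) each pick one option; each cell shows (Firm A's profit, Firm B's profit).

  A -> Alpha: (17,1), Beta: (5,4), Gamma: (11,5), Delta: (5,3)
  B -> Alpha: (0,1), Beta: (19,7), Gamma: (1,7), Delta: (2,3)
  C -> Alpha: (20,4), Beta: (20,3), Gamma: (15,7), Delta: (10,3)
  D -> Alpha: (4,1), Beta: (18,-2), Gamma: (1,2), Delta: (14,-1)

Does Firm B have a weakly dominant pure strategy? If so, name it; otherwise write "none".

Gamma

Gamma vs Alpha: A: 5>1, B: 7>1, C: 7>4, D: 2>1.
Gamma vs Beta: A: 5>4, B: 7=7, C: 7>3, D: 2>-2.
Gamma vs Delta: A: 5>3, B: 7>3, C: 7>3, D: 2>-1.
Gamma is at least as good as every other strategy against every opponent action, so it is weakly dominant.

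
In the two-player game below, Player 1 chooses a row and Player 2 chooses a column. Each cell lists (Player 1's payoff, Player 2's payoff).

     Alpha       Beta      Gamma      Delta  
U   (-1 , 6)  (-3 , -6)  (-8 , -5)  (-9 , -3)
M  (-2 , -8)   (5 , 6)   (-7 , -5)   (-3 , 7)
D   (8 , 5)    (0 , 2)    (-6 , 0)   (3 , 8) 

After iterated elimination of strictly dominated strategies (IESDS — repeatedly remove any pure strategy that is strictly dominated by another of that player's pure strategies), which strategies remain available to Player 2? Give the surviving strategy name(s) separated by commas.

Delta

For Player 1, D strictly dominates U on the remaining columns (Alpha: 8>-1, Beta: 0>-3, Gamma: -6>-8, Delta: 3>-9); eliminate U.
For Player 2, Delta strictly dominates Alpha on the remaining rows (M: 7>-8, D: 8>5); eliminate Alpha.
For Player 2, Delta strictly dominates Beta on the remaining rows (M: 7>6, D: 8>2); eliminate Beta.
For Player 1, D strictly dominates M on the remaining columns (Gamma: -6>-7, Delta: 3>-3); eliminate M.
Column Gamma is eliminated: Delta beats it against every remaining row (D: 8>0).
Among the remaining strategies, none is strictly dominated by another pure strategy of the same player, so the elimination stops.
Surviving strategies — Player 1: {D}; Player 2: {Delta}.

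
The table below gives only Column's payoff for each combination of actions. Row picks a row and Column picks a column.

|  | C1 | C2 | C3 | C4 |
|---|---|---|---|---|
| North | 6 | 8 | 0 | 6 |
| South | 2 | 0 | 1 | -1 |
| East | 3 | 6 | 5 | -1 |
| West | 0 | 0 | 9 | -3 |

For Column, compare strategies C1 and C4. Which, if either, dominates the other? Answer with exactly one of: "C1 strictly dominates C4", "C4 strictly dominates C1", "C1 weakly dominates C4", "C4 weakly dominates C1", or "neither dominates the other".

C1 weakly dominates C4

Compare C1 to C4 across each opponent action: North: 6=6, South: 2>-1, East: 3>-1, West: 0>-3.
C1 is at least as good everywhere and strictly better somewhere (tied only at North), so C1 weakly but not strictly dominates C4.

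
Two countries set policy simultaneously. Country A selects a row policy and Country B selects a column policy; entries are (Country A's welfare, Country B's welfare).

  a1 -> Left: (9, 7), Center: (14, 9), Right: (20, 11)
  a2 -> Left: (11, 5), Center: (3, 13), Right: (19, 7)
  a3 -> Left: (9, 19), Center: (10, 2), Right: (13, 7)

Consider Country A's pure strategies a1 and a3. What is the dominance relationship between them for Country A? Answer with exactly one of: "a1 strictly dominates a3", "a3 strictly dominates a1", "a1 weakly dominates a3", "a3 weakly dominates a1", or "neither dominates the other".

a1 weakly dominates a3

a1's payoffs vs a3's, by Country B's action — Left: 9=9, Center: 14>10, Right: 20>13.
a1 is at least as good everywhere and strictly better somewhere (tied only at Left), so a1 weakly but not strictly dominates a3.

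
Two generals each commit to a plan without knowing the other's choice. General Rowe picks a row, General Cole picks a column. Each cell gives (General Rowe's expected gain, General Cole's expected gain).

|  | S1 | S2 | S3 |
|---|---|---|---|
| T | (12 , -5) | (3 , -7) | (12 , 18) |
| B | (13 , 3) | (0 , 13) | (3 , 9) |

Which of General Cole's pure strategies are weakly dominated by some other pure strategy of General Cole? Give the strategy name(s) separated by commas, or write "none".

S1 is weakly dominated by S3 (T: 18>-5, B: 9>3).
S2 is not dominated — it holds its own against S1 at B (13>3); S3 at B (13>9).
S3 is not dominated — it holds its own against S1 at T (18>-5); S2 at T (18>-7).

S1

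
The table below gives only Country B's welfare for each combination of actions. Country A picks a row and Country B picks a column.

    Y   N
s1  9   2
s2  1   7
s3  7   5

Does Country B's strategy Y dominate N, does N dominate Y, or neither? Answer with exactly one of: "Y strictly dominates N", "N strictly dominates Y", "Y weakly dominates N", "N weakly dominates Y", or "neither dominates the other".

Y's payoffs vs N's, by Country A's action — s1: 9>2, s2: 1<7, s3: 7>5.
Y does better at s1, s3 but worse at s2; neither strategy dominates the other.

neither dominates the other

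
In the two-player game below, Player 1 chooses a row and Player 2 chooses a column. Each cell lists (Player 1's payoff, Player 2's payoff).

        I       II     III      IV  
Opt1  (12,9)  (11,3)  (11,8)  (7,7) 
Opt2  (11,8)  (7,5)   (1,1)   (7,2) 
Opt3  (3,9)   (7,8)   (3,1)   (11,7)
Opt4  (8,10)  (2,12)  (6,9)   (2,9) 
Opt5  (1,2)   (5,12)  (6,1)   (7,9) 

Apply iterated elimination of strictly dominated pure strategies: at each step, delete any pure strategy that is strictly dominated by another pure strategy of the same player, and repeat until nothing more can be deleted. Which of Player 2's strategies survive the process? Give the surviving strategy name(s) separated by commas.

I

Player 1's strategy Opt4 is strictly dominated by Opt1 (I: 12>8, II: 11>2, III: 11>6, IV: 7>2) and is removed.
For Player 2, I strictly dominates III on the remaining rows (Opt1: 9>8, Opt2: 8>1, Opt3: 9>1, Opt5: 2>1); eliminate III.
Player 1's strategy Opt5 is strictly dominated by Opt3 (I: 3>1, II: 7>5, IV: 11>7) and is removed.
Column II is eliminated: I beats it against every remaining row (Opt1: 9>3, Opt2: 8>5, Opt3: 9>8).
Column IV is eliminated: I beats it against every remaining row (Opt1: 9>7, Opt2: 8>2, Opt3: 9>7).
Row Opt2 is eliminated: Opt1 beats it against every remaining column (I: 12>11).
For Player 1, Opt1 strictly dominates Opt3 on the remaining columns (I: 12>3); eliminate Opt3.
Among the remaining strategies, none is strictly dominated by another pure strategy of the same player, so the elimination stops.
Surviving strategies — Player 1: {Opt1}; Player 2: {I}.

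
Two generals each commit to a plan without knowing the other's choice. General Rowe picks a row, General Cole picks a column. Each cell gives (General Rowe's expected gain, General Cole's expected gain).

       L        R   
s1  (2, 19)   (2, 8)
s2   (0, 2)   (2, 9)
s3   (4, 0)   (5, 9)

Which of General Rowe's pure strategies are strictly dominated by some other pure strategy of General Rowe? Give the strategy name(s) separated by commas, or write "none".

s1, s2

s1 is strictly dominated by s3 (L: 4>2, R: 5>2).
s3 strictly dominates s2 — L: 4>0, R: 5>2.
s3: no other strategy beats it everywhere (s1 at L (4>2); s2 at L (4>0)).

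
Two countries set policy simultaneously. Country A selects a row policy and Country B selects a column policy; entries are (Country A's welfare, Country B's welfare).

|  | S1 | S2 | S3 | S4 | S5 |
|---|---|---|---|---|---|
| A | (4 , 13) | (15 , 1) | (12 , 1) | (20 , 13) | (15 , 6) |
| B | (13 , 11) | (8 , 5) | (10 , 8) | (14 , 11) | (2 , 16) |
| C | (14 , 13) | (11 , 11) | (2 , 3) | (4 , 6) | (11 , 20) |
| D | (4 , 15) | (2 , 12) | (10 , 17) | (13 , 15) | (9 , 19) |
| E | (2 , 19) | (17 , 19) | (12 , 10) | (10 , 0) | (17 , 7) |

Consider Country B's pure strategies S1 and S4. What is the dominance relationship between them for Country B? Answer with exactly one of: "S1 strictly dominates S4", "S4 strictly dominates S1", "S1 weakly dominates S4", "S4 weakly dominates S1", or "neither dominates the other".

S1 weakly dominates S4

Compare S1 to S4 across each choice by Country A: A: 13=13, B: 11=11, C: 13>6, D: 15=15, E: 19>0.
S1 is at least as good everywhere and strictly better somewhere (tied only at A, B, D), so S1 weakly but not strictly dominates S4.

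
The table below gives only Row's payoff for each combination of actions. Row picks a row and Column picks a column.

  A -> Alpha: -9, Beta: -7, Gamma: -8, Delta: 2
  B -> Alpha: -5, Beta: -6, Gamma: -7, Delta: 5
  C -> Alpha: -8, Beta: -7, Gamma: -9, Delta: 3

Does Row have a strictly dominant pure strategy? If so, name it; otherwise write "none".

B

B vs A: Alpha: -5>-9, Beta: -6>-7, Gamma: -7>-8, Delta: 5>2.
B vs C: Alpha: -5>-8, Beta: -6>-7, Gamma: -7>-9, Delta: 5>3.
B strictly beats every other strategy against every opponent action, so it is strictly dominant.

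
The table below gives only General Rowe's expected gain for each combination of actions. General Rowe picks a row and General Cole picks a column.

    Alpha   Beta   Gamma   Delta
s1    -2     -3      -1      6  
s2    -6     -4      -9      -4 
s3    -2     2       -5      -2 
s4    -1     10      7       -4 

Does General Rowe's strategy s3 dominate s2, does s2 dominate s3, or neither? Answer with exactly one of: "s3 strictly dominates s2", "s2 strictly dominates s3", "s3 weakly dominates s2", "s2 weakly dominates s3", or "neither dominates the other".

Compare s3 to s2 across each choice by General Cole: Alpha: -2>-6, Beta: 2>-4, Gamma: -5>-9, Delta: -2>-4.
s3 gives a strictly higher payoff against each choice by General Cole, so s3 strictly dominates s2.

s3 strictly dominates s2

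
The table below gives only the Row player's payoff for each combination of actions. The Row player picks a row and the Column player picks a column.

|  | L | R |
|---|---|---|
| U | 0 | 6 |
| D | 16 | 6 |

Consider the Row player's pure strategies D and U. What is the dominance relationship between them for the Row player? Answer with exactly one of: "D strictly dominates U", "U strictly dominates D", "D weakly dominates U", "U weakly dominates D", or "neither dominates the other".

D weakly dominates U

Compare D to U across every action of the Column player: L: 16>0, R: 6=6.
D is at least as good everywhere and strictly better somewhere (tied only at R), so D weakly but not strictly dominates U.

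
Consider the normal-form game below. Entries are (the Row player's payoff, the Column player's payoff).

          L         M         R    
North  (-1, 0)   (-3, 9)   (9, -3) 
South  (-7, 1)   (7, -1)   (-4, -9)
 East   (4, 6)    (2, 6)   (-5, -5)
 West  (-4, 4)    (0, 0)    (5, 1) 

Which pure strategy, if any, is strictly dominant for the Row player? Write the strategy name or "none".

none

North fails to dominate South at M (-3<7).
South fails to dominate North at L (-7<-1).
East fails to dominate North at R (-5<9).
West fails to dominate North at L (-4<-1).
No single strategy dominates all the others.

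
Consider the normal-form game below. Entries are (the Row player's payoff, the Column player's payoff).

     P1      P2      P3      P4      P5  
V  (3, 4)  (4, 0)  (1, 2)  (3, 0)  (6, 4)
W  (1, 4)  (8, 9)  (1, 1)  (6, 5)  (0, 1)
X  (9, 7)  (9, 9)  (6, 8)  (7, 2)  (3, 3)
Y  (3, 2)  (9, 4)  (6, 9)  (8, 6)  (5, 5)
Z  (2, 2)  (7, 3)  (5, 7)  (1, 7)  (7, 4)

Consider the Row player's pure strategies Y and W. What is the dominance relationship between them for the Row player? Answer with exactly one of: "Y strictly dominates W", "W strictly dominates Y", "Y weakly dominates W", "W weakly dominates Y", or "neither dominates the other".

Y's payoffs vs W's, by the Column player's action — P1: 3>1, P2: 9>8, P3: 6>1, P4: 8>6, P5: 5>0.
Every comparison favours Y, so Y strictly dominates W.

Y strictly dominates W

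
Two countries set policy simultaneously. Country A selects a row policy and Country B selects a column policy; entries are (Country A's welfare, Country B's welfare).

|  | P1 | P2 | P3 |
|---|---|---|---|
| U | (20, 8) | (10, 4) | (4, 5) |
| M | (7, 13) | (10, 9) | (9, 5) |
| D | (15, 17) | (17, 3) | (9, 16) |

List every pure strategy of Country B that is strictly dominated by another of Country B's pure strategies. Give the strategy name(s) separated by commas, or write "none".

P2, P3

P1: no other strategy beats it everywhere (P2 at U (8>4); P3 at U (8>5)).
P2 is strictly dominated by P1 (U: 8>4, M: 13>9, D: 17>3).
P3: dominated, since P1 does at least as well everywhere (U: 8>5, M: 13>5, D: 17>16).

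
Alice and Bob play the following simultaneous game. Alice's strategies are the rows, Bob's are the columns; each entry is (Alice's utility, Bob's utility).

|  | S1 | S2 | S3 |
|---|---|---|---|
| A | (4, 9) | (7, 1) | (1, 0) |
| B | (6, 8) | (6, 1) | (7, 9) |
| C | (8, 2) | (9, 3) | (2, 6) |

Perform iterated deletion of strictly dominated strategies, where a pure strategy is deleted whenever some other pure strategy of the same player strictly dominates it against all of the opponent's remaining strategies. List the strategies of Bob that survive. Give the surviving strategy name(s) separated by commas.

S3

Alice's strategy A is strictly dominated by C (S1: 8>4, S2: 9>7, S3: 2>1) and is removed.
Bob's strategy S1 is strictly dominated by S3 (B: 9>8, C: 6>2) and is removed.
Column S2 is eliminated: S3 beats it against every remaining row (B: 9>1, C: 6>3).
Row C is eliminated: B beats it against every remaining column (S3: 7>2).
Among the remaining strategies, none is strictly dominated by another pure strategy of the same player, so the elimination stops.
Surviving strategies — Alice: {B}; Bob: {S3}.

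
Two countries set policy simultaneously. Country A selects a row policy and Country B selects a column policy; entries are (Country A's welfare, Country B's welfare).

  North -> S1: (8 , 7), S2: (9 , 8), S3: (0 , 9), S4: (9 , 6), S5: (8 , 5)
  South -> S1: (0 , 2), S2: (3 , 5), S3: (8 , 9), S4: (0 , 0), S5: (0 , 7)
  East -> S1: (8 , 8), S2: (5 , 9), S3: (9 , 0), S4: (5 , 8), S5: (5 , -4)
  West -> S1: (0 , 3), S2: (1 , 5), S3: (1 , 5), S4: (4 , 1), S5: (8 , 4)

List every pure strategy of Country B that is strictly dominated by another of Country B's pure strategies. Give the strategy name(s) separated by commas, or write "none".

S1: dominated, since S2 does at least as well everywhere (North: 8>7, South: 5>2, East: 9>8, West: 5>3).
S2 is not dominated — it holds its own against S1 at North (8>7); S3 at East (9>0); S4 at North (8>6); S5 at North (8>5).
S3 is not dominated — it holds its own against S1 at North (9>7); S2 at North (9>8); S4 at North (9>6); S5 at North (9>5).
S2 strictly dominates S4 — North: 8>6, South: 5>0, East: 9>8, West: 5>1.
S3 strictly dominates S5 — North: 9>5, South: 9>7, East: 0>-4, West: 5>4.

S1, S4, S5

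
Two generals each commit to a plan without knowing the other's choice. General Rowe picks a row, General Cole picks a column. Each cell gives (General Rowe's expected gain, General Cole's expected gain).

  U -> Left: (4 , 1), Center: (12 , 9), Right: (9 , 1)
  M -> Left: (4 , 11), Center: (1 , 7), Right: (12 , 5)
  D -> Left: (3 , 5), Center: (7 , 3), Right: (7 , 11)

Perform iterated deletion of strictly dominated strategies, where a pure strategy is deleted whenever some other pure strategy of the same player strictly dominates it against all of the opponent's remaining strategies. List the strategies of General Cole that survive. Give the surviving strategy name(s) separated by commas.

Left, Center

For General Rowe, U strictly dominates D on the remaining columns (Left: 4>3, Center: 12>7, Right: 9>7); eliminate D.
For General Cole, Center strictly dominates Right on the remaining rows (U: 9>1, M: 7>5); eliminate Right.
Among the remaining strategies, none is strictly dominated by another pure strategy of the same player, so the elimination stops.
Surviving strategies — General Rowe: {U, M}; General Cole: {Left, Center}.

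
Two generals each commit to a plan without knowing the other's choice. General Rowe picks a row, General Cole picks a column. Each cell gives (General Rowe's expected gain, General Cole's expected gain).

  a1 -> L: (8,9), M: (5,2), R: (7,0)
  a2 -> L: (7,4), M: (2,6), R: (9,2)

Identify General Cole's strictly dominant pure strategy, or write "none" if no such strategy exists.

none

L fails to dominate M at a2 (4<6).
M fails to dominate L at a1 (2<9).
R fails to dominate L at a1 (0<9).
No single strategy dominates all the others.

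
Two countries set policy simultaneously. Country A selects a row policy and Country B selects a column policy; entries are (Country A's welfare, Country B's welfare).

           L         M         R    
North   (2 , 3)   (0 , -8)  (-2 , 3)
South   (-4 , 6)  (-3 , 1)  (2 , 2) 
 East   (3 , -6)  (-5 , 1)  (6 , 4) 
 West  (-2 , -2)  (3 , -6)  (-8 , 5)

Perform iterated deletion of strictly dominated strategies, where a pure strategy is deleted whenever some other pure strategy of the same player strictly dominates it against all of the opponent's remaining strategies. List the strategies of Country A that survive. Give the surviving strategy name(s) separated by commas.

East

Country B's strategy M is strictly dominated by R (North: 3>-8, South: 2>1, East: 4>1, West: 5>-6) and is removed.
Row North is eliminated: East beats it against every remaining column (L: 3>2, R: 6>-2).
Row South is eliminated: East beats it against every remaining column (L: 3>-4, R: 6>2).
Row West is eliminated: East beats it against every remaining column (L: 3>-2, R: 6>-8).
Country B's strategy L is strictly dominated by R (East: 4>-6) and is removed.
Among the remaining strategies, none is strictly dominated by another pure strategy of the same player, so the elimination stops.
Surviving strategies — Country A: {East}; Country B: {R}.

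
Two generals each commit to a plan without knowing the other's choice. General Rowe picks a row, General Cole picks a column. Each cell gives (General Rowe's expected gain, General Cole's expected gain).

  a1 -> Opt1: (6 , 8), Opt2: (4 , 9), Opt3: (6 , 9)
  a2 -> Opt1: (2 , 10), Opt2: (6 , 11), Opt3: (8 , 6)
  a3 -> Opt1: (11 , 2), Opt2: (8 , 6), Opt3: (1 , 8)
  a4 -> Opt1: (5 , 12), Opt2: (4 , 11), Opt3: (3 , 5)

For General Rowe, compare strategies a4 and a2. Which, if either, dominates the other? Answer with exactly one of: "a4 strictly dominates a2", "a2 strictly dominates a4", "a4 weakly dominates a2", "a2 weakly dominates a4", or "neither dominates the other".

neither dominates the other

a4's payoffs vs a2's, by General Cole's action — Opt1: 5>2, Opt2: 4<6, Opt3: 3<8.
a4 does better at Opt1 but worse at Opt2, Opt3; neither strategy dominates the other.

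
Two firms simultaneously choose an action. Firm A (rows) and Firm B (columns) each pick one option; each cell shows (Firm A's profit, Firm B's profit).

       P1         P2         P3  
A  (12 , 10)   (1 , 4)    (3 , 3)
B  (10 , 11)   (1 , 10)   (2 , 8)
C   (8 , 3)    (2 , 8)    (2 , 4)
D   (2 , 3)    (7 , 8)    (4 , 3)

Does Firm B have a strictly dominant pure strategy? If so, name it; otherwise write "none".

P1 fails to dominate P2 at C (3<8).
P2 fails to dominate P1 at A (4<10).
P3 fails to dominate P1 at A (3<10).
No single strategy dominates all the others.

none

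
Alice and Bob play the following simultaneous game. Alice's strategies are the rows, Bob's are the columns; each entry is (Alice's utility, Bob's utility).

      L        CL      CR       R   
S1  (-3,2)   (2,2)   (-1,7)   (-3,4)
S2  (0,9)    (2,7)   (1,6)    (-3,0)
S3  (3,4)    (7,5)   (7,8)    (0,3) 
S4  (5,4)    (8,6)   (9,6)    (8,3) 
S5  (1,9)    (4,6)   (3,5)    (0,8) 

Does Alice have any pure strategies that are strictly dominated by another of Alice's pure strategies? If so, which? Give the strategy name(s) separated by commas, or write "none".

S1, S2, S3, S5

S3 strictly dominates S1 — L: 3>-3, CL: 7>2, CR: 7>-1, R: 0>-3.
S2: dominated, since S3 does at least as well everywhere (L: 3>0, CL: 7>2, CR: 7>1, R: 0>-3).
S3 is strictly dominated by S4 (L: 5>3, CL: 8>7, CR: 9>7, R: 8>0).
Nothing dominates S4: S1 at L (5>-3); S2 at L (5>0); S3 at L (5>3); S5 at L (5>1).
S4 strictly dominates S5 — L: 5>1, CL: 8>4, CR: 9>3, R: 8>0.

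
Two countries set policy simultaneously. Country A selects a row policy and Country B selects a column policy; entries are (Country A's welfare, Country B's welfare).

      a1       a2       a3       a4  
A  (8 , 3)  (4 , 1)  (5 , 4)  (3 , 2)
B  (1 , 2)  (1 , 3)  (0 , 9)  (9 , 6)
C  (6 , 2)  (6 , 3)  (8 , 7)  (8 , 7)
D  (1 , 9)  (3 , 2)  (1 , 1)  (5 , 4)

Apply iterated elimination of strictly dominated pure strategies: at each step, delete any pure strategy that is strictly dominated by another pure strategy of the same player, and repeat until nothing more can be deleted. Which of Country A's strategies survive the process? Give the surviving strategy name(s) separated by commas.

B, C

Row D is eliminated: C beats it against every remaining column (a1: 6>1, a2: 6>3, a3: 8>1, a4: 8>5).
For Country B, a3 strictly dominates a1 on the remaining rows (A: 4>3, B: 9>2, C: 7>2); eliminate a1.
Row A is eliminated: C beats it against every remaining column (a2: 6>4, a3: 8>5, a4: 8>3).
Country B's strategy a2 is strictly dominated by a3 (B: 9>3, C: 7>3) and is removed.
Among the remaining strategies, none is strictly dominated by another pure strategy of the same player, so the elimination stops.
Surviving strategies — Country A: {B, C}; Country B: {a3, a4}.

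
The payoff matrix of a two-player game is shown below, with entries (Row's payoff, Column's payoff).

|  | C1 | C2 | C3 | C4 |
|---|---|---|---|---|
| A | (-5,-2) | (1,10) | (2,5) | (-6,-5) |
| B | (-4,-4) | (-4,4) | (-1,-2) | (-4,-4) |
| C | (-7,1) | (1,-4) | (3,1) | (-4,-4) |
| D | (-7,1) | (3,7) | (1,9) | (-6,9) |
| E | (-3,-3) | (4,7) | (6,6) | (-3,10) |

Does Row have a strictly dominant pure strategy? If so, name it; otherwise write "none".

E vs A: C1: -3>-5, C2: 4>1, C3: 6>2, C4: -3>-6.
E vs B: C1: -3>-4, C2: 4>-4, C3: 6>-1, C4: -3>-4.
E vs C: C1: -3>-7, C2: 4>1, C3: 6>3, C4: -3>-4.
E vs D: C1: -3>-7, C2: 4>3, C3: 6>1, C4: -3>-6.
E strictly beats every other strategy against every opponent action, so it is strictly dominant.

E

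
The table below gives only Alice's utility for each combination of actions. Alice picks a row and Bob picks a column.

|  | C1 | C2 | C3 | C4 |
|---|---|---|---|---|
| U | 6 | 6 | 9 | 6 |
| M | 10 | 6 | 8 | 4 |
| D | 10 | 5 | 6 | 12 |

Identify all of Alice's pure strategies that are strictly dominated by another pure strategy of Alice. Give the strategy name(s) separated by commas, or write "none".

U is not dominated — it holds its own against M at C2 (6=6); D at C2 (6>5).
M: no other strategy beats it everywhere (U at C1 (10>6); D at C1 (10=10)).
D is not dominated — it holds its own against U at C1 (10>6); M at C1 (10=10).

none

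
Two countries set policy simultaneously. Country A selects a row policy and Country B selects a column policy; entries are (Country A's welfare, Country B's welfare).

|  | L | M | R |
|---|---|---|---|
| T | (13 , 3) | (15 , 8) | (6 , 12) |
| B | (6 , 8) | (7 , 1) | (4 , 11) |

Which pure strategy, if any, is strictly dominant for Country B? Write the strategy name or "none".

R vs L: T: 12>3, B: 11>8.
R vs M: T: 12>8, B: 11>1.
R strictly beats every other strategy against every opponent action, so it is strictly dominant.

R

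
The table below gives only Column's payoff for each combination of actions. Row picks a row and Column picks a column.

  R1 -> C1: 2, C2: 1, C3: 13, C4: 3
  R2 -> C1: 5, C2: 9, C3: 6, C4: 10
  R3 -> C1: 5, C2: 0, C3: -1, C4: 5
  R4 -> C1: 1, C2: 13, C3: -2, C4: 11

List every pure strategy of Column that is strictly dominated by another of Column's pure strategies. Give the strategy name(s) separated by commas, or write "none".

none

C1: no other strategy beats it everywhere (C2 at R1 (2>1); C3 at R3 (5>-1); C4 at R3 (5=5)).
C2 is not dominated — it holds its own against C1 at R2 (9>5); C3 at R2 (9>6); C4 at R4 (13>11).
C3 is not dominated — it holds its own against C1 at R1 (13>2); C2 at R1 (13>1); C4 at R1 (13>3).
C4: no other strategy beats it everywhere (C1 at R1 (3>2); C2 at R1 (3>1); C3 at R2 (10>6)).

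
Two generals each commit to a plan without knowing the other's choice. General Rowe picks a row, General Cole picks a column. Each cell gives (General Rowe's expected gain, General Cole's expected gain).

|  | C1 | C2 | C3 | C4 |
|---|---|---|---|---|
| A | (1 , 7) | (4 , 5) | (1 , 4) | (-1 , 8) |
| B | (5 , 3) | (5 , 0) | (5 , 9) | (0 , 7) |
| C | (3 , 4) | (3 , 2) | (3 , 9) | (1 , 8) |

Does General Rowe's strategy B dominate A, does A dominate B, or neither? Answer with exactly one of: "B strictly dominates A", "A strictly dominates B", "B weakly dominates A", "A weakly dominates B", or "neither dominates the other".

Compare B to A across every action of General Cole: C1: 5>1, C2: 5>4, C3: 5>1, C4: 0>-1.
B gives a strictly higher payoff against every action of General Cole, so B strictly dominates A.

B strictly dominates A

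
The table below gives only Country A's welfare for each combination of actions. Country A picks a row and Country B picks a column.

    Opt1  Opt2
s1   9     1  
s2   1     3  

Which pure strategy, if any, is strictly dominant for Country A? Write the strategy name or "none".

s1 fails to dominate s2 at Opt2 (1<3).
s2 fails to dominate s1 at Opt1 (1<9).
No single strategy dominates all the others.

none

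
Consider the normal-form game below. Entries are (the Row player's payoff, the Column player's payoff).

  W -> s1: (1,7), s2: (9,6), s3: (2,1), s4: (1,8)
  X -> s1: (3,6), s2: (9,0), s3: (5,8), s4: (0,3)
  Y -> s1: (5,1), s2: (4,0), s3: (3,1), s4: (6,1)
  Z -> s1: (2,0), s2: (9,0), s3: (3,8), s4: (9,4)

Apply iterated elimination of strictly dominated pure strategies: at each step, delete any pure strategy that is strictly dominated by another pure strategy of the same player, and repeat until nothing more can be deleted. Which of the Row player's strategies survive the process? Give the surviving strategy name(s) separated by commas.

For the Column player, s4 strictly dominates s2 on the remaining rows (W: 8>6, X: 3>0, Y: 1>0, Z: 4>0); eliminate s2.
For the Row player, Y strictly dominates W on the remaining columns (s1: 5>1, s3: 3>2, s4: 6>1); eliminate W.
Among the remaining strategies, none is strictly dominated by another pure strategy of the same player, so the elimination stops.
Surviving strategies — the Row player: {X, Y, Z}; the Column player: {s1, s3, s4}.

X, Y, Z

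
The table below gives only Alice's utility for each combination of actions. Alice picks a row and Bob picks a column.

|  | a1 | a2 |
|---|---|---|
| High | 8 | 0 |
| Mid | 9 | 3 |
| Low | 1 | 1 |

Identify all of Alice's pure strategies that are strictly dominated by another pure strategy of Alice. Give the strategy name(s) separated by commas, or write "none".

High, Low

High is strictly dominated by Mid (a1: 9>8, a2: 3>0).
Mid is not dominated — it holds its own against High at a1 (9>8); Low at a1 (9>1).
Low is strictly dominated by Mid (a1: 9>1, a2: 3>1).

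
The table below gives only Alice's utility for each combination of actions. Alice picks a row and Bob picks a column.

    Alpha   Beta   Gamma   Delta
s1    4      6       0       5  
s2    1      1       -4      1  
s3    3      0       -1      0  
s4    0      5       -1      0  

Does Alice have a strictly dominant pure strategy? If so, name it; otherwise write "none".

s1 vs s2: Alpha: 4>1, Beta: 6>1, Gamma: 0>-4, Delta: 5>1.
s1 vs s3: Alpha: 4>3, Beta: 6>0, Gamma: 0>-1, Delta: 5>0.
s1 vs s4: Alpha: 4>0, Beta: 6>5, Gamma: 0>-1, Delta: 5>0.
s1 strictly beats every other strategy against every opponent action, so it is strictly dominant.

s1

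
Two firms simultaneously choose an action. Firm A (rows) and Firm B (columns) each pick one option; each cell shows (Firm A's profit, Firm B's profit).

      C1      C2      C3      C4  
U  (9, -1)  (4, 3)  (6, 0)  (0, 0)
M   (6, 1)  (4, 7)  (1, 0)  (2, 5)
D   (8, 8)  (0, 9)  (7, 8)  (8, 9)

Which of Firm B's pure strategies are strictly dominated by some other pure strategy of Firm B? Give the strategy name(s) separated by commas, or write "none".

C1, C3

C1: dominated, since C2 does at least as well everywhere (U: 3>-1, M: 7>1, D: 9>8).
C2 is not dominated — it holds its own against C1 at U (3>-1); C3 at U (3>0); C4 at U (3>0).
C3: dominated, since C2 does at least as well everywhere (U: 3>0, M: 7>0, D: 9>8).
C4: no other strategy beats it everywhere (C1 at U (0>-1); C2 at D (9=9); C3 at U (0=0)).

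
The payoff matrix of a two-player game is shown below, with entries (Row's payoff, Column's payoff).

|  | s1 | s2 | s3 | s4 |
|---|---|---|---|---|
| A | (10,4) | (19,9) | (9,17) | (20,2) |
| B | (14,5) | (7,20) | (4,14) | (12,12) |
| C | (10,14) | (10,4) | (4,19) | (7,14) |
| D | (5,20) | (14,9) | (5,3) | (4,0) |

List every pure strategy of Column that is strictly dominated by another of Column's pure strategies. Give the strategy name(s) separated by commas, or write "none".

s4

s1: no other strategy beats it everywhere (s2 at C (14>4); s3 at D (20>3); s4 at A (4>2)).
s2: no other strategy beats it everywhere (s1 at A (9>4); s3 at B (20>14); s4 at A (9>2)).
s3 is not dominated — it holds its own against s1 at A (17>4); s2 at A (17>9); s4 at A (17>2).
s4: dominated, since s3 does at least as well everywhere (A: 17>2, B: 14>12, C: 19>14, D: 3>0).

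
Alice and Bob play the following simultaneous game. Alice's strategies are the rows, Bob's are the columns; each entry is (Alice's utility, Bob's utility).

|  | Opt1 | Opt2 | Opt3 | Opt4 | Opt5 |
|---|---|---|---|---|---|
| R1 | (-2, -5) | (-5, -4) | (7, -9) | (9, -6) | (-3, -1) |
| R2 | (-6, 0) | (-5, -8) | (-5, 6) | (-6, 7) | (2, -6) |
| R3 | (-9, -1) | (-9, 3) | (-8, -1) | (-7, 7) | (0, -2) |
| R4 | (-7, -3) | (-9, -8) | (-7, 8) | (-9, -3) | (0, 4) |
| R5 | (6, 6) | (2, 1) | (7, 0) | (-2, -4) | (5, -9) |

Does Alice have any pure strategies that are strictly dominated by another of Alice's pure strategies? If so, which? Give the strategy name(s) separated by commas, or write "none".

R2, R3, R4

R1 is not dominated — it holds its own against R2 at Opt1 (-2>-6); R3 at Opt1 (-2>-9); R4 at Opt1 (-2>-7); R5 at Opt3 (7=7).
R2 is strictly dominated by R5 (Opt1: 6>-6, Opt2: 2>-5, Opt3: 7>-5, Opt4: -2>-6, Opt5: 5>2).
R2 strictly dominates R3 — Opt1: -6>-9, Opt2: -5>-9, Opt3: -5>-8, Opt4: -6>-7, Opt5: 2>0.
R2 strictly dominates R4 — Opt1: -6>-7, Opt2: -5>-9, Opt3: -5>-7, Opt4: -6>-9, Opt5: 2>0.
R5: no other strategy beats it everywhere (R1 at Opt1 (6>-2); R2 at Opt1 (6>-6); R3 at Opt1 (6>-9); R4 at Opt1 (6>-7)).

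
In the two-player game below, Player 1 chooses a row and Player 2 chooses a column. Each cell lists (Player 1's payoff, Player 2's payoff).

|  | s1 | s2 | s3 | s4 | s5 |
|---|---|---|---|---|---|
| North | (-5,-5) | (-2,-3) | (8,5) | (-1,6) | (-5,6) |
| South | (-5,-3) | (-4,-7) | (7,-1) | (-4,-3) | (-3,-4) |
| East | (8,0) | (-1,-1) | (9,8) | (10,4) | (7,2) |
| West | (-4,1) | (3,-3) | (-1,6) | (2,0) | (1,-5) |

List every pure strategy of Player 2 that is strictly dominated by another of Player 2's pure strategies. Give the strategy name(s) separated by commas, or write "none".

s1 is strictly dominated by s3 (North: 5>-5, South: -1>-3, East: 8>0, West: 6>1).
s3 strictly dominates s2 — North: 5>-3, South: -1>-7, East: 8>-1, West: 6>-3.
s3 is not dominated — it holds its own against s1 at North (5>-5); s2 at North (5>-3); s4 at South (-1>-3); s5 at South (-1>-4).
s4 is not dominated — it holds its own against s1 at North (6>-5); s2 at North (6>-3); s3 at North (6>5); s5 at North (6=6).
s5: no other strategy beats it everywhere (s1 at North (6>-5); s2 at North (6>-3); s3 at North (6>5); s4 at North (6=6)).

s1, s2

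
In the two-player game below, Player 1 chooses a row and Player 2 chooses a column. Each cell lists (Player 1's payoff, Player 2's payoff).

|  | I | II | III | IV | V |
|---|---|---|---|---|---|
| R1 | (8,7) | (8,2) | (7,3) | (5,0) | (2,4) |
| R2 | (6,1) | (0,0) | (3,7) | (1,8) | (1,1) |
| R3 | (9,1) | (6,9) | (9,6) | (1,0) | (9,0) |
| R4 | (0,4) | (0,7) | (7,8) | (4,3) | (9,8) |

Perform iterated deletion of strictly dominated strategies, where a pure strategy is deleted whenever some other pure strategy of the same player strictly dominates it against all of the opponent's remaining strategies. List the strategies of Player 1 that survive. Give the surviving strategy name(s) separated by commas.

R1, R3, R4

For Player 1, R1 strictly dominates R2 on the remaining columns (I: 8>6, II: 8>0, III: 7>3, IV: 5>1, V: 2>1); eliminate R2.
For Player 2, I strictly dominates IV on the remaining rows (R1: 7>0, R3: 1>0, R4: 4>3); eliminate IV.
Among the remaining strategies, none is strictly dominated by another pure strategy of the same player, so the elimination stops.
Surviving strategies — Player 1: {R1, R3, R4}; Player 2: {I, II, III, V}.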